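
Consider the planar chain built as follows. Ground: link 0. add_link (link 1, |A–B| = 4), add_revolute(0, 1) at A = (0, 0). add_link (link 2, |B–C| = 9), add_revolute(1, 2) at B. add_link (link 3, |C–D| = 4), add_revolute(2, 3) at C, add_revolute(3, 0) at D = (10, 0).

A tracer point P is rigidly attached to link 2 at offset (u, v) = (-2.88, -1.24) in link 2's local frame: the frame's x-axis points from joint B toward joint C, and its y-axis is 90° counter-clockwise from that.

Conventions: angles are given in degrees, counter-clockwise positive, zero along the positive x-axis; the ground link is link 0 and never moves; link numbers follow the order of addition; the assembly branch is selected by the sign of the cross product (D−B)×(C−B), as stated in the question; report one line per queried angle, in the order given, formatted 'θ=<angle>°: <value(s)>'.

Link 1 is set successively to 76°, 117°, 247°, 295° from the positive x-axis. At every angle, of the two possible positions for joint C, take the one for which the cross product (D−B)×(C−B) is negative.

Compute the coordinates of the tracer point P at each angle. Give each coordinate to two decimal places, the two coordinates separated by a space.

A=(0,0), D=(10.00,0)
θ=76°: B = A + 4.00·(cos76°, sin76°) = (0.9677, 3.8812)
θ=76°: |BD| = 9.8309
θ=76°: circle(B,9.00) ∩ circle(D,4.00): a=8.2213, h=3.6619
θ=76°:   candidates: C₊=(9.9669,3.9999) cross=36.000; C₋=(7.0755,-2.7290) cross=-36.000
θ=76°:   branch - wants cross < 0 → take C=(7.0755,-2.7290) (cross=-36.000)
θ=76°: ex = (C−B)/|BC| = (0.6786,-0.7345); ey = (0.7345,0.6786)
θ=76°: P = B + -2.88·ex + -1.24·ey = (-1.8976,5.1549)
θ=117°: B = A + 4.00·(cos117°, sin117°) = (-1.8160, 3.5640)
θ=117°: |BD| = 12.3418
θ=117°: circle(B,9.00) ∩ circle(D,4.00): a=8.8042, h=1.8670
θ=117°:   candidates: C₊=(7.1523,2.8090) cross=23.042; C₋=(6.0740,-0.7659) cross=-23.042
θ=117°:   branch - wants cross < 0 → take C=(6.0740,-0.7659) (cross=-23.042)
θ=117°: ex = (C−B)/|BC| = (0.8767,-0.4811); ey = (0.4811,0.8767)
θ=117°: P = B + -2.88·ex + -1.24·ey = (-4.9373,3.8625)
θ=247°: B = A + 4.00·(cos247°, sin247°) = (-1.5629, -3.6820)
θ=247°: |BD| = 12.1350
θ=247°: circle(B,9.00) ∩ circle(D,4.00): a=8.7457, h=2.1243
θ=247°:   candidates: C₊=(6.1259,0.9958) cross=25.778; C₋=(7.4150,-3.0525) cross=-25.778
θ=247°:   branch - wants cross < 0 → take C=(7.4150,-3.0525) (cross=-25.778)
θ=247°: ex = (C−B)/|BC| = (0.9976,0.0699); ey = (-0.0699,0.9976)
θ=247°: P = B + -2.88·ex + -1.24·ey = (-4.3491,-5.1204)
θ=295°: B = A + 4.00·(cos295°, sin295°) = (1.6905, -3.6252)
θ=295°: |BD| = 9.0659
θ=295°: circle(B,9.00) ∩ circle(D,4.00): a=8.1178, h=3.8860
θ=295°:   candidates: C₊=(7.5771,3.1827) cross=35.230; C₋=(10.6849,-3.9409) cross=-35.230
θ=295°:   branch - wants cross < 0 → take C=(10.6849,-3.9409) (cross=-35.230)
θ=295°: ex = (C−B)/|BC| = (0.9994,-0.0351); ey = (0.0351,0.9994)
θ=295°: P = B + -2.88·ex + -1.24·ey = (-1.2312,-4.7634)

θ=76°: -1.90 5.15
θ=117°: -4.94 3.86
θ=247°: -4.35 -5.12
θ=295°: -1.23 -4.76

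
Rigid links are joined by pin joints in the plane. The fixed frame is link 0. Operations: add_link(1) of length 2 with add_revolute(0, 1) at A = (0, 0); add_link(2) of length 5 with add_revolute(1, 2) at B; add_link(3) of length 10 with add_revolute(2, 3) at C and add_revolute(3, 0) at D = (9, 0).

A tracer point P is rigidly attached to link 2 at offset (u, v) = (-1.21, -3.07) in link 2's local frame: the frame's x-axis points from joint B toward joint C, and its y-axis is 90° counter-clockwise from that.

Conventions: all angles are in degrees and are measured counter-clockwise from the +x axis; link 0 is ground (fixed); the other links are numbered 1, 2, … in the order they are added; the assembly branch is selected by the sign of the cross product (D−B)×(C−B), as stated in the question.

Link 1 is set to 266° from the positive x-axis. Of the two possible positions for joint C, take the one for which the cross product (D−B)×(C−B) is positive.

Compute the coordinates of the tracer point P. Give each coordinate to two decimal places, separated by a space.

A=(0,0), D=(9.00,0)
B = A + 2.00·(cos266°, sin266°) = (-0.1395, -1.9951)
|BD| = 9.3547
circle(B,5.00) ∩ circle(D,10.00): a=0.6687, h=4.9551
  candidates: C₊=(-0.5430,2.9886) cross=46.354; C₋=(1.5706,-6.6936) cross=-46.354
  branch + wants cross > 0 → take C=(-0.5430,2.9886) (cross=46.354)
ex = (C−B)/|BC| = (-0.0807,0.9967); ey = (-0.9967,-0.0807)
P = B + -1.21·ex + -3.07·ey = (3.0181,-2.9535)

3.02 -2.95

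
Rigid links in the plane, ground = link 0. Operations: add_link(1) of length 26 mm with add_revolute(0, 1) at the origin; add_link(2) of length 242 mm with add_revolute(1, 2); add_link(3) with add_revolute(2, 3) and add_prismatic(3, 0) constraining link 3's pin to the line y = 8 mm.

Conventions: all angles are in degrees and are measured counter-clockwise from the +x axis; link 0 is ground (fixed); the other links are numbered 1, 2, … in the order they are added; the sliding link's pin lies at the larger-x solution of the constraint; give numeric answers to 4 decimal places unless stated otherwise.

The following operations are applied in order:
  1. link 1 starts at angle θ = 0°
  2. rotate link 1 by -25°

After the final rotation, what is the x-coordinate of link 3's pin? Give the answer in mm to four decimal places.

geometry: r = 26 mm, L = 242 mm, e = 8 mm; θ starts at 0°
rotate link 1 by -25°: θ ← 0° -25° = -25°
crank pin P = (r cos θ, r sin θ) = (23.564002, -10.988075)
h = r sin θ − e = -10.988075 − 8 = -18.988075
x = r cos θ + √(L² − h²) = 23.564002 + 241.253918 = 264.817921

264.8179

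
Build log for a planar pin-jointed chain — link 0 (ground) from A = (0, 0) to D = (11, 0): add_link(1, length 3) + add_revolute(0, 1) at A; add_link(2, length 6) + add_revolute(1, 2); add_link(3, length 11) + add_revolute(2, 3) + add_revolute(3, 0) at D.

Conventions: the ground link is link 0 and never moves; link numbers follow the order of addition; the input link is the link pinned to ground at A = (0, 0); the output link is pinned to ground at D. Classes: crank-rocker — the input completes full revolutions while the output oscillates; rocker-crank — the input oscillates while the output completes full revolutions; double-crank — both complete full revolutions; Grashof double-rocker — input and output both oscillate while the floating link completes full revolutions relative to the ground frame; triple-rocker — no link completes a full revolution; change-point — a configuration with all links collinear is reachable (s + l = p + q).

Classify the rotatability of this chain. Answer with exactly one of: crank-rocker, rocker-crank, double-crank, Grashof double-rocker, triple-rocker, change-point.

lengths: ground=11, input=3, coupler=6, output=11
sorted: s=3 (shortest), l=11 (longest), p+q=17
s + l = 14 vs p + q = 17
s + l < p + q (Grashof) with shortest = input link → crank-rocker

crank-rocker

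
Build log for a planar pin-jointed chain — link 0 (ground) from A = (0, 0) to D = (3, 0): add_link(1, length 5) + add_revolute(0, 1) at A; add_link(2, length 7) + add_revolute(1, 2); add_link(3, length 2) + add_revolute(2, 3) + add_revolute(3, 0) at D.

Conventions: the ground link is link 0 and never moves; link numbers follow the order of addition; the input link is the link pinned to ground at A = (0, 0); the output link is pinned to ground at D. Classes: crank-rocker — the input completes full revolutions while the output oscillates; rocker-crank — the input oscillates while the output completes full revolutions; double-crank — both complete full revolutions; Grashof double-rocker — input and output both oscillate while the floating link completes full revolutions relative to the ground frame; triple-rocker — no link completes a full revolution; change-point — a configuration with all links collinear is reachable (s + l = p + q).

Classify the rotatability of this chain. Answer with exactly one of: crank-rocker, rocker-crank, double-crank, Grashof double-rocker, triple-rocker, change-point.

lengths: ground=3, input=5, coupler=7, output=2
sorted: s=2 (shortest), l=7 (longest), p+q=8
s + l = 9 vs p + q = 8
s + l > p + q → non-Grashof → no link fully rotates → triple-rocker

triple-rocker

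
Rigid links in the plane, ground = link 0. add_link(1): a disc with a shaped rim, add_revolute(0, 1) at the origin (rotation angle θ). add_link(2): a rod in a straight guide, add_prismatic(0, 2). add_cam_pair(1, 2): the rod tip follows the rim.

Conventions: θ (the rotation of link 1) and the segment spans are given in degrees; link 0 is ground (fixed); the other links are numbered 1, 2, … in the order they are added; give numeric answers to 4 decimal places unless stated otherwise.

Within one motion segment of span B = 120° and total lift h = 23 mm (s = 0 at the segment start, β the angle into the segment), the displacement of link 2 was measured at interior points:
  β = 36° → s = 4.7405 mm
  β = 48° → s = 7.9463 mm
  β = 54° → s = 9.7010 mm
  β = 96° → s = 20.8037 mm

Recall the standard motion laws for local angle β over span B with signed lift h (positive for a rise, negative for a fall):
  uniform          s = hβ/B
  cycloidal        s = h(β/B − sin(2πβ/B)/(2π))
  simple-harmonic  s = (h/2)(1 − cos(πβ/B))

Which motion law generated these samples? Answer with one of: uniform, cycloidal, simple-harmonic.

candidates at β/B = r: uniform s = h·r (linear in β); cycloidal s = h·(r − sin(2πr)/(2π)); simple-harmonic s = (h/2)(1 − cos(πr))
β=36°: printed 4.7405 | uniform 6.9000, cycloidal 3.4186, simple-harmonic 4.7405
β=48°: printed 7.9463 | uniform 9.2000, cycloidal 7.0484, simple-harmonic 7.9463
β=54°: printed 9.7010 | uniform 10.3500, cycloidal 9.2188, simple-harmonic 9.7010
β=96°: printed 20.8037 | uniform 18.4000, cycloidal 21.8814, simple-harmonic 20.8037
only one law matches every sample → simple-harmonic

simple-harmonic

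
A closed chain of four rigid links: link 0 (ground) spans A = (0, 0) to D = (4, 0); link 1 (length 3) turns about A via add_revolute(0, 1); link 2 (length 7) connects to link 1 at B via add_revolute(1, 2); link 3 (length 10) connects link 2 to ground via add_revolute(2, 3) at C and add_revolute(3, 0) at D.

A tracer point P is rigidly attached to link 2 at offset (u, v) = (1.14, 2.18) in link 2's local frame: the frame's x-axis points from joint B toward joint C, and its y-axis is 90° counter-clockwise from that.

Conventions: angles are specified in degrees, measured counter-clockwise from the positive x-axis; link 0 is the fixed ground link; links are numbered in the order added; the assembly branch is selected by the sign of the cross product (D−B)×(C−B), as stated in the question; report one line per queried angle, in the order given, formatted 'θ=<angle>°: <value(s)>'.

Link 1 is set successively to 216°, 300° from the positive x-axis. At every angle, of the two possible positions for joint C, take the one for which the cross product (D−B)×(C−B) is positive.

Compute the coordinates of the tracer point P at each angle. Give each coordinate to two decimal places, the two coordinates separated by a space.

A=(0,0), D=(4.00,0)
θ=216°: B = A + 3.00·(cos216°, sin216°) = (-2.4271, -1.7634)
θ=216°: |BD| = 6.6646
θ=216°: circle(B,7.00) ∩ circle(D,10.00): a=-0.4939, h=6.9826
θ=216°:   candidates: C₊=(-4.7509,4.8397) cross=46.536; C₋=(-1.0559,-8.6277) cross=-46.536
θ=216°:   branch + wants cross > 0 → take C=(-4.7509,4.8397) (cross=46.536)
θ=216°: ex = (C−B)/|BC| = (-0.3320,0.9433); ey = (-0.9433,-0.3320)
θ=216°: P = B + 1.14·ex + 2.18·ey = (-4.8619,-1.4117)
θ=300°: B = A + 3.00·(cos300°, sin300°) = (1.5000, -2.5981)
θ=300°: |BD| = 3.6056
θ=300°: circle(B,7.00) ∩ circle(D,10.00): a=-5.2697, h=4.6077
θ=300°:   candidates: C₊=(-5.4740,-3.2004) cross=16.613; C₋=(1.1663,-9.5901) cross=-16.613
θ=300°:   branch + wants cross > 0 → take C=(-5.4740,-3.2004) (cross=16.613)
θ=300°: ex = (C−B)/|BC| = (-0.9963,-0.0860); ey = (0.0860,-0.9963)
θ=300°: P = B + 1.14·ex + 2.18·ey = (0.5518,-4.8681)

θ=216°: -4.86 -1.41
θ=300°: 0.55 -4.87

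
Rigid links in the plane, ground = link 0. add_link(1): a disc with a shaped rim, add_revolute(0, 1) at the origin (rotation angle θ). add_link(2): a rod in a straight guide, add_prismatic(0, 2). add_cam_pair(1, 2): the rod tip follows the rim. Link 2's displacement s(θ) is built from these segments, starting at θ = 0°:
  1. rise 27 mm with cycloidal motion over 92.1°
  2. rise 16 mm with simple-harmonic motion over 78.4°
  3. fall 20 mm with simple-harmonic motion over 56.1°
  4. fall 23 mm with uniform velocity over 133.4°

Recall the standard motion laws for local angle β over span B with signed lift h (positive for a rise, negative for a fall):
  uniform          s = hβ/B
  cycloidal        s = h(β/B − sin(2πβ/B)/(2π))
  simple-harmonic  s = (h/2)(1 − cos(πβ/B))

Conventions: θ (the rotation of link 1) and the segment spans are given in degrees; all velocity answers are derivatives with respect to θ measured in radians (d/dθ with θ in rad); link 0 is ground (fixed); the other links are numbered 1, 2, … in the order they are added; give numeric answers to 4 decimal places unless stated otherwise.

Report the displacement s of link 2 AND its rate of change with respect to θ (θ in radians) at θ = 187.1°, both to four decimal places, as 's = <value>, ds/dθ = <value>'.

segment 1 (0° to 92.1°, cycloidal, h = 27) is passed completely: s = 0.0000 + (27) = 27.0000
segment 2 (92.1° to 170.5°, simple-harmonic, h = 16) is passed completely: s = 27.0000 + (16) = 43.0000
θ = 187.1° falls in segment 3 (170.5° to 226.6°, simple-harmonic, h = -20): β = 187.1 − 170.5 = 16.6°, B = 56.1°; Δs = -20/2·(1 − cos(π·0.2959)) = -4.0184; s = 43.0000 − 4.0184 = 38.9816
velocity in seg [170.5°–226.6°] (simple-harmonic), θ in radians: β = 16.6° = 0.2897 rad, B = 56.1° = 0.9791 rad; ds/dθ = (πh/(2B)) sin(πβ/B) = (π·(-20)/(2·0.9791)) sin(π·0.2959) = -25.712709 mm/rad

s = 38.9816, ds/dθ = -25.7127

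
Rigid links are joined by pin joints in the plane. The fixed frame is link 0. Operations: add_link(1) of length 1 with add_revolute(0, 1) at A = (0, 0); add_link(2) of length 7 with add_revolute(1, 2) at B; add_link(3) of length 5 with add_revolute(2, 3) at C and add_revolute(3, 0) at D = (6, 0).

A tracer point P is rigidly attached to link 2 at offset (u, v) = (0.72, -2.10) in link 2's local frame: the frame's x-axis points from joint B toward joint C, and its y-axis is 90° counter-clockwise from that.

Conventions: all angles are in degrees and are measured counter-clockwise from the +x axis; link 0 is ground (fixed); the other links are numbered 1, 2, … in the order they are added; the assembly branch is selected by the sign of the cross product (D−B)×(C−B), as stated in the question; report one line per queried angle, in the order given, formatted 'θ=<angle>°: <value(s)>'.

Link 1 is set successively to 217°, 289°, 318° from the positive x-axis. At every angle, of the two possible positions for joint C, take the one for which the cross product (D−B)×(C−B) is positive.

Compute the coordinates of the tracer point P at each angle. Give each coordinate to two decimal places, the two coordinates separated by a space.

A=(0,0), D=(6.00,0)
θ=217°: B = A + 1.00·(cos217°, sin217°) = (-0.7986, -0.6018)
θ=217°: |BD| = 6.8252
θ=217°: circle(B,7.00) ∩ circle(D,5.00): a=5.1708, h=4.7184
θ=217°:   candidates: C₊=(3.9360,4.5541) cross=32.204; C₋=(4.7681,-4.8459) cross=-32.204
θ=217°:   branch + wants cross > 0 → take C=(3.9360,4.5541) (cross=32.204)
θ=217°: ex = (C−B)/|BC| = (0.6764,0.7366); ey = (-0.7366,0.6764)
θ=217°: P = B + 0.72·ex + -2.10·ey = (1.2351,-1.4919)
θ=289°: B = A + 1.00·(cos289°, sin289°) = (0.3256, -0.9455)
θ=289°: |BD| = 5.7527
θ=289°: circle(B,7.00) ∩ circle(D,5.00): a=4.9623, h=4.9371
θ=289°:   candidates: C₊=(4.4089,4.7401) cross=28.402; C₋=(6.0319,-4.9999) cross=-28.402
θ=289°:   branch + wants cross > 0 → take C=(4.4089,4.7401) (cross=28.402)
θ=289°: ex = (C−B)/|BC| = (0.5833,0.8122); ey = (-0.8122,0.5833)
θ=289°: P = B + 0.72·ex + -2.10·ey = (2.4513,-1.5857)
θ=318°: B = A + 1.00·(cos318°, sin318°) = (0.7431, -0.6691)
θ=318°: |BD| = 5.2993
θ=318°: circle(B,7.00) ∩ circle(D,5.00): a=4.9141, h=4.9851
θ=318°:   candidates: C₊=(4.9884,4.8966) cross=26.418; C₋=(6.2474,-4.9939) cross=-26.418
θ=318°:   branch + wants cross > 0 → take C=(4.9884,4.8966) (cross=26.418)
θ=318°: ex = (C−B)/|BC| = (0.6065,0.7951); ey = (-0.7951,0.6065)
θ=318°: P = B + 0.72·ex + -2.10·ey = (2.8495,-1.3702)

θ=217°: 1.24 -1.49
θ=289°: 2.45 -1.59
θ=318°: 2.85 -1.37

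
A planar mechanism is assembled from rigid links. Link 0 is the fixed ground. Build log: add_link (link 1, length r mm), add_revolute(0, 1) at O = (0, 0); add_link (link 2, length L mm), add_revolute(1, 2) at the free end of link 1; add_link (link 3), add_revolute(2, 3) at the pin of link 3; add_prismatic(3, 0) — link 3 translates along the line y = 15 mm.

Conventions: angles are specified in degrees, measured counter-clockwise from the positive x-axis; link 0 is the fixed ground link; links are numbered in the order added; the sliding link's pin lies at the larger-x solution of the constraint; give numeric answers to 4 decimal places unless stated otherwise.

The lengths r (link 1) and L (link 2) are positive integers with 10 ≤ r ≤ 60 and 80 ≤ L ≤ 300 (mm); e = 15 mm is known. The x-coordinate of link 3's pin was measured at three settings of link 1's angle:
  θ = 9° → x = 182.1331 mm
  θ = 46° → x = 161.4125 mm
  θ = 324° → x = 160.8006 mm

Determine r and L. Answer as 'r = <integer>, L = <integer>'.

constraint per measurement: (x − r cos θ)² + (r sin θ − e)² = L²
subtracting the θ₁ and θ₂ equations cancels the r² and L² terms:
r = (x₁² − x₂²) / (2[(x₁cos θ₁ + e sin θ₁) − (x₂cos θ₂ + e sin θ₂)]) = 60.0000 → r = 60
L² = (x₁ − r cos θ₁)² + (r sin θ₁ − e)² = 15128.9954 → L = 123.0000 → L = 123
check at θ₃=324°: x = 160.8006 (printed 160.8006) ✓

r = 60, L = 123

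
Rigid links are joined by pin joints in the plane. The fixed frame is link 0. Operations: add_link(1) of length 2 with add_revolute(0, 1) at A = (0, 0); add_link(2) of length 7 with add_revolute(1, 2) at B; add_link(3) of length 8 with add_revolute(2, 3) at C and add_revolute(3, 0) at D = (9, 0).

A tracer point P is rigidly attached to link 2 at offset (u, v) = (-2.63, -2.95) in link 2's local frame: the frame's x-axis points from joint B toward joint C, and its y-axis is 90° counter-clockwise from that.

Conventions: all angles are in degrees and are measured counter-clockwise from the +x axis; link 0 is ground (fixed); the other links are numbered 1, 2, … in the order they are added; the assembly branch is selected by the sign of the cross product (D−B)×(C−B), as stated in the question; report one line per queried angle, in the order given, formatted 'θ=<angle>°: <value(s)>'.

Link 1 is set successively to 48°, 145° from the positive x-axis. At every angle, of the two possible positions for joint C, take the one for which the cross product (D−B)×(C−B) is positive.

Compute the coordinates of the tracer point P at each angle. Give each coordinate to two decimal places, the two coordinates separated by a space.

A=(0,0), D=(9.00,0)
θ=48°: B = A + 2.00·(cos48°, sin48°) = (1.3383, 1.4863)
θ=48°: |BD| = 7.8046
θ=48°: circle(B,7.00) ∩ circle(D,8.00): a=2.9413, h=6.3521
θ=48°:   candidates: C₊=(5.4354,7.1620) cross=49.575; C₋=(3.0161,-5.3097) cross=-49.575
θ=48°:   branch + wants cross > 0 → take C=(5.4354,7.1620) (cross=49.575)
θ=48°: ex = (C−B)/|BC| = (0.5853,0.8108); ey = (-0.8108,0.5853)
θ=48°: P = B + -2.63·ex + -2.95·ey = (2.1908,-2.3728)
θ=145°: B = A + 2.00·(cos145°, sin145°) = (-1.6383, 1.1472)
θ=145°: |BD| = 10.7000
θ=145°: circle(B,7.00) ∩ circle(D,8.00): a=4.6491, h=5.2332
θ=145°:   candidates: C₊=(3.5450,5.8518) cross=55.995; C₋=(2.4229,-4.5543) cross=-55.995
θ=145°:   branch + wants cross > 0 → take C=(3.5450,5.8518) (cross=55.995)
θ=145°: ex = (C−B)/|BC| = (0.7405,0.6721); ey = (-0.6721,0.7405)
θ=145°: P = B + -2.63·ex + -2.95·ey = (-1.6031,-2.8048)

θ=48°: 2.19 -2.37
θ=145°: -1.60 -2.80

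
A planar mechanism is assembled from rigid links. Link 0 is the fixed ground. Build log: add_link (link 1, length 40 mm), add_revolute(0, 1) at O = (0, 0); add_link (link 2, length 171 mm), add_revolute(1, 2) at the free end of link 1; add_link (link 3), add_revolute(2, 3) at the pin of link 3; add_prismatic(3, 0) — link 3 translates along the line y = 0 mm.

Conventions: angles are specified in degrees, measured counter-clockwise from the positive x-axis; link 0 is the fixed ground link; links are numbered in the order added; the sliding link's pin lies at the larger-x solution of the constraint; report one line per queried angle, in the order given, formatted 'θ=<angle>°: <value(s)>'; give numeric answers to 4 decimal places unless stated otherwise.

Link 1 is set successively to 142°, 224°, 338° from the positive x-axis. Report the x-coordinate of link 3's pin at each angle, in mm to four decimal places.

geometry: r = 40 mm, L = 171 mm, e = 0 mm
θ=142°: crank pin P = (r cos θ, r sin θ) = (-31.520430, 24.626459)
θ=142°: h = r sin θ − e = 24.626459 − 0 = 24.626459
θ=142°: x = r cos θ + √(L² − h²) = -31.520430 + 169.217427 = 137.696997
θ=224°: crank pin P = (r cos θ, r sin θ) = (-28.773592, -27.786335)
θ=224°: h = r sin θ − e = -27.786335 − 0 = -27.786335
θ=224°: x = r cos θ + √(L² − h²) = -28.773592 + 168.727353 = 139.953761
θ=338°: crank pin P = (r cos θ, r sin θ) = (37.087354, -14.984264)
θ=338°: h = r sin θ − e = -14.984264 − 0 = -14.984264
θ=338°: x = r cos θ + √(L² − h²) = 37.087354 + 170.342220 = 207.429574

θ=142°: 137.6970
θ=224°: 139.9538
θ=338°: 207.4296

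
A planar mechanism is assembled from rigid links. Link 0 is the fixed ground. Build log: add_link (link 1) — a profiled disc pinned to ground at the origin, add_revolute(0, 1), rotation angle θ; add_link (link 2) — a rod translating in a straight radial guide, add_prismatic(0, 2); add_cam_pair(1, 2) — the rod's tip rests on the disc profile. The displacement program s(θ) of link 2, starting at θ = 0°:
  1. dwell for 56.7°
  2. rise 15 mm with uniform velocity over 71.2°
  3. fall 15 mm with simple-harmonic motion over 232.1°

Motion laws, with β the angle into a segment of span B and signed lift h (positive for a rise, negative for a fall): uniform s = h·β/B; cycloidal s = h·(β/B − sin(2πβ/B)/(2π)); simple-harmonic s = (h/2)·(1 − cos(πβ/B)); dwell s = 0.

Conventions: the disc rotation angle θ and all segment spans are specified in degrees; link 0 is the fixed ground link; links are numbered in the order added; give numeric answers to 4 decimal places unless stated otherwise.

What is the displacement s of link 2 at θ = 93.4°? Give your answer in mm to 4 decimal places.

seg 1 [0°–56.7°] dwell: s stays 0.0000
seg 2 [56.7°–127.9°] uniform, h=15: θ=93.4° here. β=36.7, B=71.2. 15·36.7/71.2 = 7.7317 → s = 7.7317

7.7317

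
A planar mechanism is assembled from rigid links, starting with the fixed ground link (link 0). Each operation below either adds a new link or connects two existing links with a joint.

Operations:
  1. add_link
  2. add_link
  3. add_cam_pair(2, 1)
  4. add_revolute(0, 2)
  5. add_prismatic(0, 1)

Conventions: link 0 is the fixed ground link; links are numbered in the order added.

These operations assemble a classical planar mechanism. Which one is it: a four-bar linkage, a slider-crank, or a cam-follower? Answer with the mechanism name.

links: 3 (incl. ground); joints: 1 revolute, 1 prismatic, 1 higher (cam) pair, forming one closed loop
3 links, revolute + prismatic + higher pair in one loop → cam-follower

cam-follower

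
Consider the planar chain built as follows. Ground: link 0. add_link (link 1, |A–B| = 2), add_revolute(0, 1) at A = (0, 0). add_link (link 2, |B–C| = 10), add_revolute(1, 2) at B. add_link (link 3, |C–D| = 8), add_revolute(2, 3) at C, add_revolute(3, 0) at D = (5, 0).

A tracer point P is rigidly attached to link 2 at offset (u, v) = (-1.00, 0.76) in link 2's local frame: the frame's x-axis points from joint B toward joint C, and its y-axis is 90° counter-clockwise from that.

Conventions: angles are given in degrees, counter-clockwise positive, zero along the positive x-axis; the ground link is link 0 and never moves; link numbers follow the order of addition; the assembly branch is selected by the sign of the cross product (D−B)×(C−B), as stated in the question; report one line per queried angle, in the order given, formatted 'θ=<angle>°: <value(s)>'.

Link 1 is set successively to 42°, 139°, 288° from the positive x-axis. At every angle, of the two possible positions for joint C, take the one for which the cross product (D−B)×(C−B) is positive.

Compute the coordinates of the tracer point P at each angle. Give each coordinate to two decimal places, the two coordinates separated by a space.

A=(0,0), D=(5.00,0)
θ=42°: B = A + 2.00·(cos42°, sin42°) = (1.4863, 1.3383)
θ=42°: |BD| = 3.7599
θ=42°: circle(B,10.00) ∩ circle(D,8.00): a=6.6673, h=7.4530
θ=42°:   candidates: C₊=(10.3697,5.9301) cross=28.023; C₋=(5.0642,-7.9997) cross=-28.023
θ=42°:   branch + wants cross > 0 → take C=(10.3697,5.9301) (cross=28.023)
θ=42°: ex = (C−B)/|BC| = (0.8883,0.4592); ey = (-0.4592,0.8883)
θ=42°: P = B + -1.00·ex + 0.76·ey = (0.2490,1.5542)
θ=139°: B = A + 2.00·(cos139°, sin139°) = (-1.5094, 1.3121)
θ=139°: |BD| = 6.6403
θ=139°: circle(B,10.00) ∩ circle(D,8.00): a=6.0309, h=7.9768
θ=139°:   candidates: C₊=(5.9787,7.9399) cross=52.968; C₋=(2.8264,-7.6990) cross=-52.968
θ=139°:   branch + wants cross > 0 → take C=(5.9787,7.9399) (cross=52.968)
θ=139°: ex = (C−B)/|BC| = (0.7488,0.6628); ey = (-0.6628,0.7488)
θ=139°: P = B + -1.00·ex + 0.76·ey = (-2.7619,1.2184)
θ=288°: B = A + 2.00·(cos288°, sin288°) = (0.6180, -1.9021)
θ=288°: |BD| = 4.7770
θ=288°: circle(B,10.00) ∩ circle(D,8.00): a=6.1566, h=7.8802
θ=288°:   candidates: C₊=(3.1277,7.7778) cross=37.643; C₋=(9.4032,-6.6792) cross=-37.643
θ=288°:   branch + wants cross > 0 → take C=(3.1277,7.7778) (cross=37.643)
θ=288°: ex = (C−B)/|BC| = (0.2510,0.9680); ey = (-0.9680,0.2510)
θ=288°: P = B + -1.00·ex + 0.76·ey = (-0.3686,-2.6794)

θ=42°: 0.25 1.55
θ=139°: -2.76 1.22
θ=288°: -0.37 -2.68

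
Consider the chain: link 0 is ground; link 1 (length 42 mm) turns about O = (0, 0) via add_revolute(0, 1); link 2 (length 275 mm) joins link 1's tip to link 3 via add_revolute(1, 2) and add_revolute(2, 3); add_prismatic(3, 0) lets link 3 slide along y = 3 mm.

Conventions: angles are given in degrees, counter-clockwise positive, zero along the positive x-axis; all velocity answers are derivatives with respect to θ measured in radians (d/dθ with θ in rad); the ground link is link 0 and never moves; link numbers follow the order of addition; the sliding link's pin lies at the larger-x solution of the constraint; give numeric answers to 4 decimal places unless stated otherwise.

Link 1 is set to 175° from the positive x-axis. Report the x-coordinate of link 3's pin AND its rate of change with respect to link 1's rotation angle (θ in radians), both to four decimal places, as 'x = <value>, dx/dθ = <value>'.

geometry: r = 42 mm, L = 275 mm, e = 3 mm
crank pin P = (r cos θ, r sin θ) = (-41.840177, 3.660541)
h = r sin θ − e = 3.660541 − 3 = 0.660541
x = r cos θ + √(L² − h²) = -41.840177 + 274.999207 = 233.159029
dx/dθ = −r sin θ − h·r cos θ/√(L² − h²) (θ in radians; h = 0.660541) = -3.560042

x = 233.1590, dx/dθ = -3.5600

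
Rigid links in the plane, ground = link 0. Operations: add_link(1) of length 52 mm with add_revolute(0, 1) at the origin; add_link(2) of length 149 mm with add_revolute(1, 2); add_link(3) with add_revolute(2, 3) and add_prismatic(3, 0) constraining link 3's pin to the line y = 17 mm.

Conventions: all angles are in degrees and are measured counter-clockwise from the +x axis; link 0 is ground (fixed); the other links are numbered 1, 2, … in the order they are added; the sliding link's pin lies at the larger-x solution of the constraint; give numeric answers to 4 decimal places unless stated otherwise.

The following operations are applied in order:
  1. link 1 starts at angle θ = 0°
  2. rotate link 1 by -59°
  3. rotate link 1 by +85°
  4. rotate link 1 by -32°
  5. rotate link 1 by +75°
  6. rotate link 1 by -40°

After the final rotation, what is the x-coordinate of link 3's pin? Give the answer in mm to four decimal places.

geometry: r = 52 mm, L = 149 mm, e = 17 mm; θ starts at 0°
rotate link 1 by -59°: θ ← 0° -59° = -59°
rotate link 1 by +85°: θ ← -59° +85° = 26°
rotate link 1 by -32°: θ ← 26° -32° = -6°
rotate link 1 by +75°: θ ← -6° +75° = 69°
rotate link 1 by -40°: θ ← 69° -40° = 29°
crank pin P = (r cos θ, r sin θ) = (45.480225, 25.210100)
h = r sin θ − e = 25.210100 − 17 = 8.210100
x = r cos θ + √(L² − h²) = 45.480225 + 148.773634 = 194.253859

194.2539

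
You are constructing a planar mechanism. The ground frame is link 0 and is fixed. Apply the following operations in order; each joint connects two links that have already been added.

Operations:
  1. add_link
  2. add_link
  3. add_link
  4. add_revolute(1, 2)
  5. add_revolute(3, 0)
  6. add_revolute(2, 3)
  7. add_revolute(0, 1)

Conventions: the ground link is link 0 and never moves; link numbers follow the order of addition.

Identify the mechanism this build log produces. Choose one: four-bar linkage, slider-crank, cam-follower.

links: 4 (incl. ground); joints: 4 revolute, 0 prismatic, 0 higher (cam) pair, forming one closed loop
4 links in a single 4R loop → four-bar linkage

four-bar linkage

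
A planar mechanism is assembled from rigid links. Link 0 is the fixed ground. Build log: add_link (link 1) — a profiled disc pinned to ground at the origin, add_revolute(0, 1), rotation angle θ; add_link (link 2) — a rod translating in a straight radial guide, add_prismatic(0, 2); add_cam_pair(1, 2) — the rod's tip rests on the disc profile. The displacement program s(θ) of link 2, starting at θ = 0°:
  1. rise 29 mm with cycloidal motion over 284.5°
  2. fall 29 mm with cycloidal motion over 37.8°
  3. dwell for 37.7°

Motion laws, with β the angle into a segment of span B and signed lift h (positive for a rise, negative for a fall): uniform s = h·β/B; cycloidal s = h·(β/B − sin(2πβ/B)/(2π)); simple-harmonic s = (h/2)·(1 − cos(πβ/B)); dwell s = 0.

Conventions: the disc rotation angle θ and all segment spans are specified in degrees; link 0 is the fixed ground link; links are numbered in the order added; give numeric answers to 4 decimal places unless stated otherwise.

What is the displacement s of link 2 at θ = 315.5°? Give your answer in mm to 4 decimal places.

seg 1 [0°–284.5°] cycloidal, h=29: full span → s += 29 → s = 29.0000
seg 2 [284.5°–322.3°] cycloidal, h=-29: θ=315.5° here. β=31, B=37.8. -29·(0.8201 − sin(2π·0.8201)/(2π)) = -27.9580 → s = 1.0420

1.0420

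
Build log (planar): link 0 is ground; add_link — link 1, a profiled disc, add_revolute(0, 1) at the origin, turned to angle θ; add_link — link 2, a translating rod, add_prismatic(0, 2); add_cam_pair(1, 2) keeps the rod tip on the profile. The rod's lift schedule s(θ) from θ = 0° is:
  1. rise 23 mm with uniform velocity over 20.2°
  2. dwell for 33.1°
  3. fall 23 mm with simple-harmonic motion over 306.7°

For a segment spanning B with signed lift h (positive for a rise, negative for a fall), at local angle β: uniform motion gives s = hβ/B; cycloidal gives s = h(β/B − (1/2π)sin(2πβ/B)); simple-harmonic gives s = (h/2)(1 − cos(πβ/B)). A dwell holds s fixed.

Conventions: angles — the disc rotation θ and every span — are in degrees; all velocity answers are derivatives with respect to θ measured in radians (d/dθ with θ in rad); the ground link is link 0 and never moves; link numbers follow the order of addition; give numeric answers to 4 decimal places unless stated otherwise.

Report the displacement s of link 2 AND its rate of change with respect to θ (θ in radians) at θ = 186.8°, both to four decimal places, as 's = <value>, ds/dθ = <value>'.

seg 1 [0°–20.2°] uniform, h=23: full span → s += 23 → s = 23.0000
seg 2 [20.2°–53.3°] dwell: s stays 23.0000
seg 3 [53.3°–360°] simple-harmonic, h=-23: θ=186.8° here. β=133.5, B=306.7. -23/2·(1 − cos(π·0.4353)) = -9.1778 → s = 13.8222
velocity in seg [53.3°–360°] (simple-harmonic), θ in radians: β = 133.5° = 2.3300 rad, B = 306.7° = 5.3529 rad; ds/dθ = (πh/(2B)) sin(πβ/B) = (π·(-23)/(2·5.3529)) sin(π·0.4353) = -6.610232 mm/rad

s = 13.8222, ds/dθ = -6.6102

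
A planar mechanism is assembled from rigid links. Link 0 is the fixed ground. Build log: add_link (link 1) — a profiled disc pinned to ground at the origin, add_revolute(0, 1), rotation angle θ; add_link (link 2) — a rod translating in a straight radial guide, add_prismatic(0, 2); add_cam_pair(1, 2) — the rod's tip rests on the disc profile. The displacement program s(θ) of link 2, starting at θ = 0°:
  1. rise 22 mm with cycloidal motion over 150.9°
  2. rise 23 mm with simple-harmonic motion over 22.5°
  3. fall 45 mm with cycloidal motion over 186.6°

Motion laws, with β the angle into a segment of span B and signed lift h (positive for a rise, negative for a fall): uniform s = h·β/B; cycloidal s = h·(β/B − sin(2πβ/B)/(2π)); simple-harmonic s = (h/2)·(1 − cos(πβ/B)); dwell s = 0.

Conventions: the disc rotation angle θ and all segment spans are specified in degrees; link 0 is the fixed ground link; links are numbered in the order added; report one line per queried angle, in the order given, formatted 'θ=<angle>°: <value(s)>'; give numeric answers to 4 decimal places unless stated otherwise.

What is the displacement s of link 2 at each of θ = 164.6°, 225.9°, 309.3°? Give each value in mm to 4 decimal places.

seg 1 [0°–150.9°] cycloidal, h=22: full span → s += 22 → s = 22.0000
seg 2 [150.9°–173.4°] simple-harmonic, h=23: θ=164.6° here. β=13.7, B=22.5. 23/2·(1 − cos(π·0.6089)) = 15.3577 → s = 37.3577
seg 2 [150.9°–173.4°] simple-harmonic, h=23: full span → s += 23 → s = 45.0000
seg 3 [173.4°–360°] cycloidal, h=-45: θ=225.9° here. β=52.5, B=186.6. -45·(0.2814 − sin(2π·0.2814)/(2π)) = -5.6373 → s = 39.3627
seg 3 [173.4°–360°] cycloidal, h=-45: θ=309.3° here. β=135.9, B=186.6. -45·(0.7283 − sin(2π·0.7283)/(2π)) = -39.8688 → s = 5.1312

θ=164.6°: 37.3577
θ=225.9°: 39.3627
θ=309.3°: 5.1312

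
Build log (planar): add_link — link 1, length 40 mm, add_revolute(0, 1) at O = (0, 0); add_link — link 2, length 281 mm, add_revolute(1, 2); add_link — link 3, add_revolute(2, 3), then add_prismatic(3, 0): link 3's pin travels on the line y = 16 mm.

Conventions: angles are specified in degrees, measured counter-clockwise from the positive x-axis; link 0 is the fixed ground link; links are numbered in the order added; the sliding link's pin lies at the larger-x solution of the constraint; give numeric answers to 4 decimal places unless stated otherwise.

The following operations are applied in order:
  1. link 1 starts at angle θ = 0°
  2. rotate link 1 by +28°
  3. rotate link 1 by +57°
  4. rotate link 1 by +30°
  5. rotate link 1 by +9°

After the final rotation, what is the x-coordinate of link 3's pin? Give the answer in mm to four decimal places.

geometry: r = 40 mm, L = 281 mm, e = 16 mm; θ starts at 0°
rotate link 1 by +28°: θ ← 0° +28° = 28°
rotate link 1 by +57°: θ ← 28° +57° = 85°
rotate link 1 by +30°: θ ← 85° +30° = 115°
rotate link 1 by +9°: θ ← 115° +9° = 124°
crank pin P = (r cos θ, r sin θ) = (-22.367716, 33.161503)
h = r sin θ − e = 33.161503 − 16 = 17.161503
x = r cos θ + √(L² − h²) = -22.367716 + 280.475458 = 258.107742

258.1077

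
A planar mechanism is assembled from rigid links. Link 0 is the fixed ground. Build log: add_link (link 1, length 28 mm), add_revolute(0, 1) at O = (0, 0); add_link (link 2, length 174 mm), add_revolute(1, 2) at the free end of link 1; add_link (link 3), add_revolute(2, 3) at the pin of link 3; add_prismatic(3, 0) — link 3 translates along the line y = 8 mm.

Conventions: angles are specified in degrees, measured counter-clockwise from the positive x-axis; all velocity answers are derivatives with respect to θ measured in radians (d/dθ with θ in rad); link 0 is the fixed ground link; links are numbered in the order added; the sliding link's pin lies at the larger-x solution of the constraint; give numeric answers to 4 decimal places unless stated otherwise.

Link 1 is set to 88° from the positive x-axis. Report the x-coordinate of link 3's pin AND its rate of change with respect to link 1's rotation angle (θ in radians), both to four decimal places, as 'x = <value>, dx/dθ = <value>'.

geometry: r = 28 mm, L = 174 mm, e = 8 mm
crank pin P = (r cos θ, r sin θ) = (0.977186, 27.982943)
h = r sin θ − e = 27.982943 − 8 = 19.982943
x = r cos θ + √(L² − h²) = 0.977186 + 172.848726 = 173.825912
dx/dθ = −r sin θ − h·r cos θ/√(L² − h²) (θ in radians; h = 19.982943) = -28.095915

x = 173.8259, dx/dθ = -28.0959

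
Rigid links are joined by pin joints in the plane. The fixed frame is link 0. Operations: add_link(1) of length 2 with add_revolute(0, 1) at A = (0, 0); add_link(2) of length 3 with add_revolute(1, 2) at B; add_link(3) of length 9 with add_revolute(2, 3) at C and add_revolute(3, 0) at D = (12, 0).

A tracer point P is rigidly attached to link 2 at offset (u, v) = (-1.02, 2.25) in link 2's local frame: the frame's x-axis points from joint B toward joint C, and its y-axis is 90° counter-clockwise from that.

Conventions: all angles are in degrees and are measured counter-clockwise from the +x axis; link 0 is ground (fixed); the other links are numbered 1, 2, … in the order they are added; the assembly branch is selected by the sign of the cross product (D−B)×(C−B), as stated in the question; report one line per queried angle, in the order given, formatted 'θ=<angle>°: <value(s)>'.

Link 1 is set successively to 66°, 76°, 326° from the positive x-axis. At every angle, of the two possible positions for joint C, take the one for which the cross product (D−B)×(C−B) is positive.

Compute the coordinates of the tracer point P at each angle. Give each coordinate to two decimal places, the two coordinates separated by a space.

A=(0,0), D=(12.00,0)
θ=66°: B = A + 2.00·(cos66°, sin66°) = (0.8135, 1.8271)
θ=66°: |BD| = 11.3348
θ=66°: circle(B,3.00) ∩ circle(D,9.00): a=2.4913, h=1.6713
θ=66°:   candidates: C₊=(3.5416,3.0750) cross=18.944; C₋=(3.0028,-0.2240) cross=-18.944
θ=66°:   branch + wants cross > 0 → take C=(3.5416,3.0750) (cross=18.944)
θ=66°: ex = (C−B)/|BC| = (0.9094,0.4160); ey = (-0.4160,0.9094)
θ=66°: P = B + -1.02·ex + 2.25·ey = (-1.0500,3.4489)
θ=76°: B = A + 2.00·(cos76°, sin76°) = (0.4838, 1.9406)
θ=76°: |BD| = 11.6785
θ=76°: circle(B,3.00) ∩ circle(D,9.00): a=2.7567, h=1.1835
θ=76°:   candidates: C₊=(3.3989,2.6496) cross=13.822; C₋=(3.0055,0.3154) cross=-13.822
θ=76°:   branch + wants cross > 0 → take C=(3.3989,2.6496) (cross=13.822)
θ=76°: ex = (C−B)/|BC| = (0.9717,0.2363); ey = (-0.2363,0.9717)
θ=76°: P = B + -1.02·ex + 2.25·ey = (-1.0390,3.8858)
θ=326°: B = A + 2.00·(cos326°, sin326°) = (1.6581, -1.1184)
θ=326°: |BD| = 10.4022
θ=326°: circle(B,3.00) ∩ circle(D,9.00): a=1.7403, h=2.4436
θ=326°:   candidates: C₊=(3.1256,1.4982) cross=25.419; C₋=(3.6510,-3.3607) cross=-25.419
θ=326°:   branch + wants cross > 0 → take C=(3.1256,1.4982) (cross=25.419)
θ=326°: ex = (C−B)/|BC| = (0.4892,0.8722); ey = (-0.8722,0.4892)
θ=326°: P = B + -1.02·ex + 2.25·ey = (-0.8033,-0.9074)

θ=66°: -1.05 3.45
θ=76°: -1.04 3.89
θ=326°: -0.80 -0.91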